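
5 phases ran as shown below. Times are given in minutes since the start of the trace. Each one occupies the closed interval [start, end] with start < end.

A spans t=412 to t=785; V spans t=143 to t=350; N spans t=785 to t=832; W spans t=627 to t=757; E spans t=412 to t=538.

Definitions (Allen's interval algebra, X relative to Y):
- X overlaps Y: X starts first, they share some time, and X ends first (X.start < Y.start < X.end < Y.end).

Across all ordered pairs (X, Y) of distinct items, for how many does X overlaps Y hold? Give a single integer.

Checking all 20 ordered pairs for relation 'overlaps'; matching pairs in alphabetical order:
No pair satisfies it.
Count: 0.

0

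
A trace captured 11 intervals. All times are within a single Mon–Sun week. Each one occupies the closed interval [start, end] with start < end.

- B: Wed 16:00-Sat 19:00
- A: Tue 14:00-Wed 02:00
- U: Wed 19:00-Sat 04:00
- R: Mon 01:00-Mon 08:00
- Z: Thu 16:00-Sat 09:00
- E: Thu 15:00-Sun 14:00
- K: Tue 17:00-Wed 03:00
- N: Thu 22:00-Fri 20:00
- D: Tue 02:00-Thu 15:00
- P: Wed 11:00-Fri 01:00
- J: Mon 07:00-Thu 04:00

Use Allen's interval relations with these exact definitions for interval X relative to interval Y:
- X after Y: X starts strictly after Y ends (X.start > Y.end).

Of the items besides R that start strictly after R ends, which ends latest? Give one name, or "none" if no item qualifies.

E

Target R = [Mon 01:00, Mon 08:00].
A [Tue 14:00, Wed 02:00] → after → candidate.
B [Wed 16:00, Sat 19:00] → after → candidate.
D [Tue 02:00, Thu 15:00] → after → candidate.
E [Thu 15:00, Sun 14:00] → after → candidate.
J [Mon 07:00, Thu 04:00] → overlapped-by → excluded.
K [Tue 17:00, Wed 03:00] → after → candidate.
N [Thu 22:00, Fri 20:00] → after → candidate.
P [Wed 11:00, Fri 01:00] → after → candidate.
U [Wed 19:00, Sat 04:00] → after → candidate.
Z [Thu 16:00, Sat 09:00] → after → candidate.
Among candidates, latest end is Sun 14:00 → E.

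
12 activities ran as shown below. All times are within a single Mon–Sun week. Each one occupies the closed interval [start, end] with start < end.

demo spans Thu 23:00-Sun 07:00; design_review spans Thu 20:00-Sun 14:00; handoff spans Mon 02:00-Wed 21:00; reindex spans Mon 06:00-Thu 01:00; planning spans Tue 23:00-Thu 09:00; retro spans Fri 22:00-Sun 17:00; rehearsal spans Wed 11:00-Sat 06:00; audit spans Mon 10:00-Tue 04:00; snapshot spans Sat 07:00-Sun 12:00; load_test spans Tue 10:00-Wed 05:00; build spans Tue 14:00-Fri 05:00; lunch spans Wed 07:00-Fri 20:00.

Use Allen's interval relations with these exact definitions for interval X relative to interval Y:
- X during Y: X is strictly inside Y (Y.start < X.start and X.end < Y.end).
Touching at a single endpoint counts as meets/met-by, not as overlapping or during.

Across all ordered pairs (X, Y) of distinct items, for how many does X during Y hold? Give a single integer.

Checking all 132 ordered pairs for relation 'during'; matching pairs in alphabetical order:
(audit, handoff): audit during handoff ✓
(audit, reindex): audit during reindex ✓
(demo, design_review): demo during design_review ✓
(load_test, handoff): load_test during handoff ✓
(load_test, reindex): load_test during reindex ✓
(planning, build): planning during build ✓
(snapshot, design_review): snapshot during design_review ✓
(snapshot, retro): snapshot during retro ✓
Count: 8.

8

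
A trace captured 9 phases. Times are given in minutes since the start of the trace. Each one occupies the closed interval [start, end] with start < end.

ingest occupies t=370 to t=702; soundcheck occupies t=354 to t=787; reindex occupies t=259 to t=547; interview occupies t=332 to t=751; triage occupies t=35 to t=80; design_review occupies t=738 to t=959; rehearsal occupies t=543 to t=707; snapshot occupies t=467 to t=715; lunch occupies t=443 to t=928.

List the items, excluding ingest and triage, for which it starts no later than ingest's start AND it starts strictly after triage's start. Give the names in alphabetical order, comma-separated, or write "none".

interview, reindex, soundcheck

Conditions: its start is no later than ingest's start (X.start <= t=370) AND its start is strictly after triage's start (X.start > t=35).
design_review: start t=738 <= t=370? ✗; start t=738 > t=35? ✓ → no.
interview: start t=332 <= t=370? ✓; start t=332 > t=35? ✓ → yes.
lunch: start t=443 <= t=370? ✗; start t=443 > t=35? ✓ → no.
rehearsal: start t=543 <= t=370? ✗; start t=543 > t=35? ✓ → no.
reindex: start t=259 <= t=370? ✓; start t=259 > t=35? ✓ → yes.
snapshot: start t=467 <= t=370? ✗; start t=467 > t=35? ✓ → no.
soundcheck: start t=354 <= t=370? ✓; start t=354 > t=35? ✓ → yes.
Result: interview, reindex, soundcheck.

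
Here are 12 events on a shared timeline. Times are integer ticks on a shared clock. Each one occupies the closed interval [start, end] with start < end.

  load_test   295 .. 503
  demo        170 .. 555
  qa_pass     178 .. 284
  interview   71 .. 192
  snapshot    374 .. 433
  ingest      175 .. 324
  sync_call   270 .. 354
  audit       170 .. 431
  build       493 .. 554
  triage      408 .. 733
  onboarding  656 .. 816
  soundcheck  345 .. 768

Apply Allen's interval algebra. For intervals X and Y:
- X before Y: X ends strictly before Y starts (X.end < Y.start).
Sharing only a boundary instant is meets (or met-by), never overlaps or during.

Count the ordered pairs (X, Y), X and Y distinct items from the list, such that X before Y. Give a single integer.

Checking all 132 ordered pairs for relation 'before'; matching pairs in alphabetical order:
(audit, build): audit before build ✓
(audit, onboarding): audit before onboarding ✓
(build, onboarding): build before onboarding ✓
(demo, onboarding): demo before onboarding ✓
(ingest, build): ingest before build ✓
(ingest, onboarding): ingest before onboarding ✓
(ingest, snapshot): ingest before snapshot ✓
(ingest, soundcheck): ingest before soundcheck ✓
(ingest, triage): ingest before triage ✓
(interview, build): interview before build ✓
(interview, load_test): interview before load_test ✓
(interview, onboarding): interview before onboarding ✓
(interview, snapshot): interview before snapshot ✓
(interview, soundcheck): interview before soundcheck ✓
(interview, sync_call): interview before sync_call ✓
(interview, triage): interview before triage ✓
(load_test, onboarding): load_test before onboarding ✓
(qa_pass, build): qa_pass before build ✓
(qa_pass, load_test): qa_pass before load_test ✓
(qa_pass, onboarding): qa_pass before onboarding ✓
(qa_pass, snapshot): qa_pass before snapshot ✓
(qa_pass, soundcheck): qa_pass before soundcheck ✓
(qa_pass, triage): qa_pass before triage ✓
(snapshot, build): snapshot before build ✓
... plus 5 further pairs not listed.
Count: 29.

29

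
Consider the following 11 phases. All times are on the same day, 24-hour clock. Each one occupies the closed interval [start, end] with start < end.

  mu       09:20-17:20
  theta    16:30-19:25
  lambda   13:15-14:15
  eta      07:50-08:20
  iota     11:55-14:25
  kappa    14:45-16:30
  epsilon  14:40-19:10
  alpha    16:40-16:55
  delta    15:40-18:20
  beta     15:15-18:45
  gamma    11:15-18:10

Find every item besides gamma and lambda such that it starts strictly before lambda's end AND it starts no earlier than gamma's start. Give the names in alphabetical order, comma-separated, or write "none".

iota

Conditions: its start is strictly before lambda's end (X.start < 14:15) AND its start is no earlier than gamma's start (X.start >= 11:15).
alpha: start 16:40 < 14:15? ✗; start 16:40 >= 11:15? ✓ → no.
beta: start 15:15 < 14:15? ✗; start 15:15 >= 11:15? ✓ → no.
delta: start 15:40 < 14:15? ✗; start 15:40 >= 11:15? ✓ → no.
epsilon: start 14:40 < 14:15? ✗; start 14:40 >= 11:15? ✓ → no.
eta: start 07:50 < 14:15? ✓; start 07:50 >= 11:15? ✗ → no.
iota: start 11:55 < 14:15? ✓; start 11:55 >= 11:15? ✓ → yes.
kappa: start 14:45 < 14:15? ✗; start 14:45 >= 11:15? ✓ → no.
mu: start 09:20 < 14:15? ✓; start 09:20 >= 11:15? ✗ → no.
theta: start 16:30 < 14:15? ✗; start 16:30 >= 11:15? ✓ → no.
Result: iota.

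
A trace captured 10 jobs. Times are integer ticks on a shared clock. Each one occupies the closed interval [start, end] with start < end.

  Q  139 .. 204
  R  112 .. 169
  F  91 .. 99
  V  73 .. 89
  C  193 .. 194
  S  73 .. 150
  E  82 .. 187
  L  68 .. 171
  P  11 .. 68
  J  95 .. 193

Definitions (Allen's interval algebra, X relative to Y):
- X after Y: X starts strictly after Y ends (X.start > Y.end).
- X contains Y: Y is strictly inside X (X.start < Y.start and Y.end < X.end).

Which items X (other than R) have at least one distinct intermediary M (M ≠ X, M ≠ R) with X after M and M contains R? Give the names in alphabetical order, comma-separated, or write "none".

C

Target R = [112, 169].
Intermediaries M with M contains R: E, J, L.
Via E — items with X after E: C.
Via J — items with X after J: none.
Via L — items with X after L: C.
Union: C.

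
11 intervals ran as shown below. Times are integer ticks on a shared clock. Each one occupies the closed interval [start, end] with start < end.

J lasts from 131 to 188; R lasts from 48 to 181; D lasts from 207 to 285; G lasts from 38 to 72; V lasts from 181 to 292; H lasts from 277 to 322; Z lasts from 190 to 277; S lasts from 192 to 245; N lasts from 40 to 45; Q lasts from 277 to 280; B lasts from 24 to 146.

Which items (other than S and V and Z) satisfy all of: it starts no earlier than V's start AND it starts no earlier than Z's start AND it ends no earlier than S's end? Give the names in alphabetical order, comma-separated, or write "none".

Conditions: its start is no earlier than V's start (X.start >= 181) AND its start is no earlier than Z's start (X.start >= 190) AND its end is no earlier than S's end (X.end >= 245).
B: start 24 >= 181? ✗; start 24 >= 190? ✗; end 146 >= 245? ✗ → no.
D: start 207 >= 181? ✓; start 207 >= 190? ✓; end 285 >= 245? ✓ → yes.
G: start 38 >= 181? ✗; start 38 >= 190? ✗; end 72 >= 245? ✗ → no.
H: start 277 >= 181? ✓; start 277 >= 190? ✓; end 322 >= 245? ✓ → yes.
J: start 131 >= 181? ✗; start 131 >= 190? ✗; end 188 >= 245? ✗ → no.
N: start 40 >= 181? ✗; start 40 >= 190? ✗; end 45 >= 245? ✗ → no.
Q: start 277 >= 181? ✓; start 277 >= 190? ✓; end 280 >= 245? ✓ → yes.
R: start 48 >= 181? ✗; start 48 >= 190? ✗; end 181 >= 245? ✗ → no.
Result: D, H, Q.

D, H, Q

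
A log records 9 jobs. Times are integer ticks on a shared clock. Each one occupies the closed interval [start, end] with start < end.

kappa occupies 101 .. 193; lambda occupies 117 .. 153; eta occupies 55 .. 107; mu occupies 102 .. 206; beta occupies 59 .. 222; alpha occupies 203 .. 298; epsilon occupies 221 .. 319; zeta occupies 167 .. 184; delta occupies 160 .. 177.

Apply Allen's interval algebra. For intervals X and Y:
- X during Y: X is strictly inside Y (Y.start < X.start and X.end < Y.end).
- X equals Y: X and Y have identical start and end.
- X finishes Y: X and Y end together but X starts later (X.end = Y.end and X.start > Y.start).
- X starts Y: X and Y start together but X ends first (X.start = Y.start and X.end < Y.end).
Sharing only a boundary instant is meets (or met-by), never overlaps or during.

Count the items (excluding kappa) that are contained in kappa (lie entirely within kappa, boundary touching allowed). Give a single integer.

3

Target kappa = [101, 193].
alpha [203, 298] → after → no.
beta [59, 222] → contains → no.
delta [160, 177] → during → counts.
epsilon [221, 319] → after → no.
eta [55, 107] → overlaps → no.
lambda [117, 153] → during → counts.
mu [102, 206] → overlapped-by → no.
zeta [167, 184] → during → counts.
Total: 3.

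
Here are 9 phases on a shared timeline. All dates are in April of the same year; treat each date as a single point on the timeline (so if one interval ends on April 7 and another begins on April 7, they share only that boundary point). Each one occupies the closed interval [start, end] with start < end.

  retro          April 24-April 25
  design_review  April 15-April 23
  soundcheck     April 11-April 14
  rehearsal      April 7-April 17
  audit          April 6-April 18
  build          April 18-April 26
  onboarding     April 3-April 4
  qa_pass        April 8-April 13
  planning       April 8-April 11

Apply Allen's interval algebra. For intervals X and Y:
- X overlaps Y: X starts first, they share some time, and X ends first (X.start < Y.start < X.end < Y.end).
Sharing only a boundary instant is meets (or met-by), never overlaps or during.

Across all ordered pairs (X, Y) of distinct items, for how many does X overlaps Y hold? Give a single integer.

4

Checking all 72 ordered pairs for relation 'overlaps'; matching pairs in alphabetical order:
(audit, design_review): audit overlaps design_review ✓
(design_review, build): design_review overlaps build ✓
(qa_pass, soundcheck): qa_pass overlaps soundcheck ✓
(rehearsal, design_review): rehearsal overlaps design_review ✓
Count: 4.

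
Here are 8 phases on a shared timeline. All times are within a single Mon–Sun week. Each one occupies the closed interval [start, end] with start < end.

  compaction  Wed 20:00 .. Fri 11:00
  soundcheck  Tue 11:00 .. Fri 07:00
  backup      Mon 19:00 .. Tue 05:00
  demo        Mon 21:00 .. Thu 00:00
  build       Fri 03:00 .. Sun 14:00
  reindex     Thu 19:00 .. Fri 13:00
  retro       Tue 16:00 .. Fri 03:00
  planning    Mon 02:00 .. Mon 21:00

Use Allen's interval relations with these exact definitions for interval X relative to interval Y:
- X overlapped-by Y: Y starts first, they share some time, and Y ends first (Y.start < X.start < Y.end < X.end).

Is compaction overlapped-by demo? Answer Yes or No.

Yes

compaction = [Wed 20:00, Fri 11:00], demo = [Mon 21:00, Thu 00:00].
Actual relation of compaction to demo: overlapped-by.
Asked whether 'overlapped-by' holds → Yes.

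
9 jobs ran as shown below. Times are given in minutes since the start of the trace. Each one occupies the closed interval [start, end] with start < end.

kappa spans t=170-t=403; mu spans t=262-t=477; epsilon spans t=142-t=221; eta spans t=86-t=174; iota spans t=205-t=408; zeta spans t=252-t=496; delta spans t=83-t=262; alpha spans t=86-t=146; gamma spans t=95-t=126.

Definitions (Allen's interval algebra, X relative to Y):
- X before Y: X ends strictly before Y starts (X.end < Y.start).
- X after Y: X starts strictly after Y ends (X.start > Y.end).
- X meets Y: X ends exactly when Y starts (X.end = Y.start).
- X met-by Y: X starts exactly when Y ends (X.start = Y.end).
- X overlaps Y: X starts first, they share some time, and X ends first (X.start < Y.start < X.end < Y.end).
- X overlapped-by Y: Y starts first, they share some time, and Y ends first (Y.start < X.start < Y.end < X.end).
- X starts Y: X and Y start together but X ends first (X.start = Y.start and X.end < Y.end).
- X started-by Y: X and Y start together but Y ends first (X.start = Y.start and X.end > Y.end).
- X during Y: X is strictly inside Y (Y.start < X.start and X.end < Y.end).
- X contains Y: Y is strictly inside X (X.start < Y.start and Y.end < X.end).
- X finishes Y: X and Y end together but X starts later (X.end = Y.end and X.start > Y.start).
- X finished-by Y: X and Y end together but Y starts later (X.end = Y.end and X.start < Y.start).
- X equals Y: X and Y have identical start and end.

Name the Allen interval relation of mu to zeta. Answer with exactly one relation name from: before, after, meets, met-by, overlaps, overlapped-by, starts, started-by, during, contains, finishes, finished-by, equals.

during

mu = [t=262, t=477]; zeta = [t=252, t=496].
Compare endpoints: mu.start > zeta.start, mu.start < zeta.end, mu.end > zeta.start, mu.end < zeta.end.
That pattern is 'during'.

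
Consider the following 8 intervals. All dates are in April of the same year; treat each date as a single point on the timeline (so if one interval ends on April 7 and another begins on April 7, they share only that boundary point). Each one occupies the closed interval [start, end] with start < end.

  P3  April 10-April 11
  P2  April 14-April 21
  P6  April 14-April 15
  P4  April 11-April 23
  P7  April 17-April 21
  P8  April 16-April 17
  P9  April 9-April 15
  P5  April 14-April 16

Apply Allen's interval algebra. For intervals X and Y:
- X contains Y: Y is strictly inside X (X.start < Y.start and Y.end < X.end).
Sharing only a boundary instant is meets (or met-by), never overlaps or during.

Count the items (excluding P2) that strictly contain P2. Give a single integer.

Target P2 = [April 14, April 21].
P3 [April 10, April 11] → before → no.
P4 [April 11, April 23] → contains → counts.
P5 [April 14, April 16] → starts → no.
P6 [April 14, April 15] → starts → no.
P7 [April 17, April 21] → finishes → no.
P8 [April 16, April 17] → during → no.
P9 [April 9, April 15] → overlaps → no.
Total: 1.

1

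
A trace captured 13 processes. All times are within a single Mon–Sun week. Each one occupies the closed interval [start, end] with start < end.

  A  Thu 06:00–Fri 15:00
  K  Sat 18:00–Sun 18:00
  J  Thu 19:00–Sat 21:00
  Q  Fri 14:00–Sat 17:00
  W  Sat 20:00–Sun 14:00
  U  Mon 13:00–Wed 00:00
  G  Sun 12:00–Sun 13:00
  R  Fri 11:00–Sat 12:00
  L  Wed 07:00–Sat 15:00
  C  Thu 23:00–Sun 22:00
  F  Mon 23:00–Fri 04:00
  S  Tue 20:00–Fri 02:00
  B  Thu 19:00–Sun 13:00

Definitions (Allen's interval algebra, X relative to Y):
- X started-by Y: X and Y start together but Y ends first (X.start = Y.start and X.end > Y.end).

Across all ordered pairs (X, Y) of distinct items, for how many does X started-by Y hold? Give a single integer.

Checking all 156 ordered pairs for relation 'started-by'; matching pairs in alphabetical order:
(B, J): B started-by J ✓
Count: 1.

1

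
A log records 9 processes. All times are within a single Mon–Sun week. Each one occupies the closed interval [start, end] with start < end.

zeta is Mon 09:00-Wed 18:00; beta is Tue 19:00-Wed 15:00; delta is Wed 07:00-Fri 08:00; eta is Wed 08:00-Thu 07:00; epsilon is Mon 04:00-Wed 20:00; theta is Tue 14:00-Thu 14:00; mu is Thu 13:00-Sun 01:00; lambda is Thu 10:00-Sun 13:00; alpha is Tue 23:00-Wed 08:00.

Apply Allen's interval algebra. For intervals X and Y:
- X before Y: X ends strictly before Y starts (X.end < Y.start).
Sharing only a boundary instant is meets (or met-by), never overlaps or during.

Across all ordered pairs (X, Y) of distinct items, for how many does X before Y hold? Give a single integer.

Checking all 72 ordered pairs for relation 'before'; matching pairs in alphabetical order:
(alpha, lambda): alpha before lambda ✓
(alpha, mu): alpha before mu ✓
(beta, lambda): beta before lambda ✓
(beta, mu): beta before mu ✓
(epsilon, lambda): epsilon before lambda ✓
(epsilon, mu): epsilon before mu ✓
(eta, lambda): eta before lambda ✓
(eta, mu): eta before mu ✓
(zeta, lambda): zeta before lambda ✓
(zeta, mu): zeta before mu ✓
Count: 10.

10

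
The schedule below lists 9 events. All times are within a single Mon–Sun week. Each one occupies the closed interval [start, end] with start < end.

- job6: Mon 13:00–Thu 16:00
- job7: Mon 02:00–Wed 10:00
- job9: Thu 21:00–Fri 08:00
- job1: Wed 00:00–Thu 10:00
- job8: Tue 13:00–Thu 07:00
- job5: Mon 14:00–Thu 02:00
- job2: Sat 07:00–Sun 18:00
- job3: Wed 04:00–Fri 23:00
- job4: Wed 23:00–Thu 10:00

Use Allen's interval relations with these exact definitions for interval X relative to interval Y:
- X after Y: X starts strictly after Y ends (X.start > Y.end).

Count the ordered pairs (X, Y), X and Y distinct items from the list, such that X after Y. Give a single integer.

15

Checking all 72 ordered pairs for relation 'after'; matching pairs in alphabetical order:
(job2, job1): job2 after job1 ✓
(job2, job3): job2 after job3 ✓
(job2, job4): job2 after job4 ✓
(job2, job5): job2 after job5 ✓
(job2, job6): job2 after job6 ✓
(job2, job7): job2 after job7 ✓
(job2, job8): job2 after job8 ✓
(job2, job9): job2 after job9 ✓
(job4, job7): job4 after job7 ✓
(job9, job1): job9 after job1 ✓
(job9, job4): job9 after job4 ✓
(job9, job5): job9 after job5 ✓
(job9, job6): job9 after job6 ✓
(job9, job7): job9 after job7 ✓
(job9, job8): job9 after job8 ✓
Count: 15.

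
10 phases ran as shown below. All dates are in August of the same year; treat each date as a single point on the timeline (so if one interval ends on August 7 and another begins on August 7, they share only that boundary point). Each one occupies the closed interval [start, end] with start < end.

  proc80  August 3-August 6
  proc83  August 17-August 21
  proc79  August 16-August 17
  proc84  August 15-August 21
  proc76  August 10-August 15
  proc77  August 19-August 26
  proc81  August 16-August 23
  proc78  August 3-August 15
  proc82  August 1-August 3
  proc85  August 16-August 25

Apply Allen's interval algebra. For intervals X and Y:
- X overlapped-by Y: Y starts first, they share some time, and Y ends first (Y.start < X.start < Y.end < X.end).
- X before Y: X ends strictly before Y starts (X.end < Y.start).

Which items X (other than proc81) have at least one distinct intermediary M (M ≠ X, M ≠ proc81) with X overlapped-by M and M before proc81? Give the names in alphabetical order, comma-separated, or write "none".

Target proc81 = [August 16, August 23].
Intermediaries M with M before proc81: proc76, proc78, proc80, proc82.
Via proc76 — items with X overlapped-by proc76: none.
Via proc78 — items with X overlapped-by proc78: none.
Via proc80 — items with X overlapped-by proc80: none.
Via proc82 — items with X overlapped-by proc82: none.
Union: none.

none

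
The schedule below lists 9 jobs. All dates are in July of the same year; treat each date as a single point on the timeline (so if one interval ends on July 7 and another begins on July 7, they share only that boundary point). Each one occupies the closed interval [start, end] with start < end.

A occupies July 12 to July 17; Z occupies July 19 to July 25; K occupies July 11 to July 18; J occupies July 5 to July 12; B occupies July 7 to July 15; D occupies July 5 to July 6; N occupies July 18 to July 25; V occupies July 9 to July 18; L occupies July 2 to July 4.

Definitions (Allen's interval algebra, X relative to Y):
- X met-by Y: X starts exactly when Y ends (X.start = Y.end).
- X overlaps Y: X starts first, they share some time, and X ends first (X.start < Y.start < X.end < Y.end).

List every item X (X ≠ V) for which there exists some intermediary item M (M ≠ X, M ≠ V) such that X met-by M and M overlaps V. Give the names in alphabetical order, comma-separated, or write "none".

Target V = [July 9, July 18].
Intermediaries M with M overlaps V: B, J.
Via B — items with X met-by B: none.
Via J — items with X met-by J: A.
Union: A.

A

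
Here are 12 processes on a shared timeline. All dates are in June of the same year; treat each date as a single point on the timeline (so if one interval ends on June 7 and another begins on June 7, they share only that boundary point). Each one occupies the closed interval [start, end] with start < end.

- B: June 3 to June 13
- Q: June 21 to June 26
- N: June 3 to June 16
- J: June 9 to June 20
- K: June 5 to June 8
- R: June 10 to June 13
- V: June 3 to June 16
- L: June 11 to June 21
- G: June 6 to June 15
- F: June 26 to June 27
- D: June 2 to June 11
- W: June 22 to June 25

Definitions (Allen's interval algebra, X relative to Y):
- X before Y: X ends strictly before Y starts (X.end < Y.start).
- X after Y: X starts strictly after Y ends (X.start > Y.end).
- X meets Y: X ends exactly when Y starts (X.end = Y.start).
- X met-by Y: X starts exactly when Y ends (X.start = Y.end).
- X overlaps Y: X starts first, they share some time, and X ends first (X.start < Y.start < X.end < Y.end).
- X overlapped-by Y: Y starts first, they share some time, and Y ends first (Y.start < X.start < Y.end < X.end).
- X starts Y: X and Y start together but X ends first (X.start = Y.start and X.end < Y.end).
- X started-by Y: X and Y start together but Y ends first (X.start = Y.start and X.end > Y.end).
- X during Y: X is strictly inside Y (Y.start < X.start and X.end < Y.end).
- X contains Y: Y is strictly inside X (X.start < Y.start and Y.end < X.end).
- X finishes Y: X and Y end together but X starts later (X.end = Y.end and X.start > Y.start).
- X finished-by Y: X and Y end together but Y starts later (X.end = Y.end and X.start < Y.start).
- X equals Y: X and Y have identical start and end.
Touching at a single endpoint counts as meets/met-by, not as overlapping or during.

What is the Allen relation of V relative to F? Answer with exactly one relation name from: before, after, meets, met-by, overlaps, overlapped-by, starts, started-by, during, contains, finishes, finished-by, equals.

before

V = [June 3, June 16]; F = [June 26, June 27].
Compare endpoints: V.start < F.start, V.start < F.end, V.end < F.start, V.end < F.end.
That pattern is 'before'.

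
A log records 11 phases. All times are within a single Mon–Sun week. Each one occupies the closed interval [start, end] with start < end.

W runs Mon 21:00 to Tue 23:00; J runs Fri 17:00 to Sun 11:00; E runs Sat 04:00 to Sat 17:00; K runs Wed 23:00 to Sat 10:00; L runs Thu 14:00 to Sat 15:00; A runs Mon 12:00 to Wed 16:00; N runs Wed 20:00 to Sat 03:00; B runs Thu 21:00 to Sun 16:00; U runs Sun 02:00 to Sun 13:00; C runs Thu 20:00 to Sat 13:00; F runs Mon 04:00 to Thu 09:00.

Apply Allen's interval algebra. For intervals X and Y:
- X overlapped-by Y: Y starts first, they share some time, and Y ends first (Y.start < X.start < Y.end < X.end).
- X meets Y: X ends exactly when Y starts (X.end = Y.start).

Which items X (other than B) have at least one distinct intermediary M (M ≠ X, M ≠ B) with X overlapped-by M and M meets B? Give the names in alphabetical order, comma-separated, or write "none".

Target B = [Thu 21:00, Sun 16:00].
Intermediaries M with M meets B: none.
Union: none.

none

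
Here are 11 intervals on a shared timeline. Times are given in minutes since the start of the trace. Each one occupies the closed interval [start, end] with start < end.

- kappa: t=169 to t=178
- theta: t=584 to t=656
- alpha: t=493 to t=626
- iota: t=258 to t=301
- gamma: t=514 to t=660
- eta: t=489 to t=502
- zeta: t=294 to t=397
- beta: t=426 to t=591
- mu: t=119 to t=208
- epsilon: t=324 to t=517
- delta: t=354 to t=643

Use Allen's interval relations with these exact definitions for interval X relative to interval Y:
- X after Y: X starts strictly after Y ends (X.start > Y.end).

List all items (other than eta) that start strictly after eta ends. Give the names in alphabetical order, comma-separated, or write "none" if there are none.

gamma, theta

Target eta = [t=489, t=502].
alpha [t=493, t=626] → overlapped-by → no.
beta [t=426, t=591] → contains → no.
delta [t=354, t=643] → contains → no.
epsilon [t=324, t=517] → contains → no.
gamma [t=514, t=660] → after → yes.
iota [t=258, t=301] → before → no.
kappa [t=169, t=178] → before → no.
mu [t=119, t=208] → before → no.
theta [t=584, t=656] → after → yes.
zeta [t=294, t=397] → before → no.
Result: gamma, theta.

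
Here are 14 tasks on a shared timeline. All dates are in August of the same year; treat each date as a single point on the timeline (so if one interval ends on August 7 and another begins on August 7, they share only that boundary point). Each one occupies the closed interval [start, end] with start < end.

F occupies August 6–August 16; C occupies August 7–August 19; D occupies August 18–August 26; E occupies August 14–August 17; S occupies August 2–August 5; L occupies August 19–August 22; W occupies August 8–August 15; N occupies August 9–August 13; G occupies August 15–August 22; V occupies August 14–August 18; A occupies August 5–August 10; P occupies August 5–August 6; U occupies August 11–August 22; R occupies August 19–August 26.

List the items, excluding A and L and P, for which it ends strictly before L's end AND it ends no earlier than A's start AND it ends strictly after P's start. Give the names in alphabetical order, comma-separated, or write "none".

C, E, F, N, V, W

Conditions: its end is strictly before L's end (X.end < August 22) AND its end is no earlier than A's start (X.end >= August 5) AND its end is strictly after P's start (X.end > August 5).
C: end August 19 < August 22? ✓; end August 19 >= August 5? ✓; end August 19 > August 5? ✓ → yes.
D: end August 26 < August 22? ✗; end August 26 >= August 5? ✓; end August 26 > August 5? ✓ → no.
E: end August 17 < August 22? ✓; end August 17 >= August 5? ✓; end August 17 > August 5? ✓ → yes.
F: end August 16 < August 22? ✓; end August 16 >= August 5? ✓; end August 16 > August 5? ✓ → yes.
G: end August 22 < August 22? ✗; end August 22 >= August 5? ✓; end August 22 > August 5? ✓ → no.
N: end August 13 < August 22? ✓; end August 13 >= August 5? ✓; end August 13 > August 5? ✓ → yes.
R: end August 26 < August 22? ✗; end August 26 >= August 5? ✓; end August 26 > August 5? ✓ → no.
S: end August 5 < August 22? ✓; end August 5 >= August 5? ✓; end August 5 > August 5? ✗ → no.
U: end August 22 < August 22? ✗; end August 22 >= August 5? ✓; end August 22 > August 5? ✓ → no.
V: end August 18 < August 22? ✓; end August 18 >= August 5? ✓; end August 18 > August 5? ✓ → yes.
W: end August 15 < August 22? ✓; end August 15 >= August 5? ✓; end August 15 > August 5? ✓ → yes.
Result: C, E, F, N, V, W.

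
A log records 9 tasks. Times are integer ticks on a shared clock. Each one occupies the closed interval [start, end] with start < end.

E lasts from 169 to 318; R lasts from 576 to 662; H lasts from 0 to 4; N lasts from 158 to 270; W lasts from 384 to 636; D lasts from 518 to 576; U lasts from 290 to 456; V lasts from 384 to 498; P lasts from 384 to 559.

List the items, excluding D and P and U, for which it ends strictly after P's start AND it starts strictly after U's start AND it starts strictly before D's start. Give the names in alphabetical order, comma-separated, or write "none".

V, W

Conditions: its end is strictly after P's start (X.end > 384) AND its start is strictly after U's start (X.start > 290) AND its start is strictly before D's start (X.start < 518).
E: end 318 > 384? ✗; start 169 > 290? ✗; start 169 < 518? ✓ → no.
H: end 4 > 384? ✗; start 0 > 290? ✗; start 0 < 518? ✓ → no.
N: end 270 > 384? ✗; start 158 > 290? ✗; start 158 < 518? ✓ → no.
R: end 662 > 384? ✓; start 576 > 290? ✓; start 576 < 518? ✗ → no.
V: end 498 > 384? ✓; start 384 > 290? ✓; start 384 < 518? ✓ → yes.
W: end 636 > 384? ✓; start 384 > 290? ✓; start 384 < 518? ✓ → yes.
Result: V, W.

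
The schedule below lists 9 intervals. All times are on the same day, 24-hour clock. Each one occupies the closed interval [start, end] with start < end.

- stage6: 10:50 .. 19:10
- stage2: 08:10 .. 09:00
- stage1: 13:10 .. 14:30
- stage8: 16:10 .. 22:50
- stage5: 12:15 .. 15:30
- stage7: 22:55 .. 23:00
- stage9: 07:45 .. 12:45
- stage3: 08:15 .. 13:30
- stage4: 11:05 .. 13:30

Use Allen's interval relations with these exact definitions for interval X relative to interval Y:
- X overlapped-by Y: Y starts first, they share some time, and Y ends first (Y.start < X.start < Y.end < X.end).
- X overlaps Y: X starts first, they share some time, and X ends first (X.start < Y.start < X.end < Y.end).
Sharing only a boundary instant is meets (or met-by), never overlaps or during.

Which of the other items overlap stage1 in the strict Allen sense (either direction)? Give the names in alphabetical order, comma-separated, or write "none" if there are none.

Target stage1 = [13:10, 14:30].
stage2 [08:10, 09:00] → before → no.
stage3 [08:15, 13:30] → overlaps → yes.
stage4 [11:05, 13:30] → overlaps → yes.
stage5 [12:15, 15:30] → contains → no.
stage6 [10:50, 19:10] → contains → no.
stage7 [22:55, 23:00] → after → no.
stage8 [16:10, 22:50] → after → no.
stage9 [07:45, 12:45] → before → no.
Result: stage3, stage4.

stage3, stage4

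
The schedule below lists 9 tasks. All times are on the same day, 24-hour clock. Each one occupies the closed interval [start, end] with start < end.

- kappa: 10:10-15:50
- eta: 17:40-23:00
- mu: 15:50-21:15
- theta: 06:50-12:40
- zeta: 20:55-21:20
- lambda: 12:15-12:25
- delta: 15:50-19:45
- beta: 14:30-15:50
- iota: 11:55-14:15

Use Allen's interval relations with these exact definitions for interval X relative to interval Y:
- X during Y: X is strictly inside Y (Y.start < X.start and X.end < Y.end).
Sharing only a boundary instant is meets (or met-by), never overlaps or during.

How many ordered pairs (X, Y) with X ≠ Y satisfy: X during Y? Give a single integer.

Checking all 72 ordered pairs for relation 'during'; matching pairs in alphabetical order:
(iota, kappa): iota during kappa ✓
(lambda, iota): lambda during iota ✓
(lambda, kappa): lambda during kappa ✓
(lambda, theta): lambda during theta ✓
(zeta, eta): zeta during eta ✓
Count: 5.

5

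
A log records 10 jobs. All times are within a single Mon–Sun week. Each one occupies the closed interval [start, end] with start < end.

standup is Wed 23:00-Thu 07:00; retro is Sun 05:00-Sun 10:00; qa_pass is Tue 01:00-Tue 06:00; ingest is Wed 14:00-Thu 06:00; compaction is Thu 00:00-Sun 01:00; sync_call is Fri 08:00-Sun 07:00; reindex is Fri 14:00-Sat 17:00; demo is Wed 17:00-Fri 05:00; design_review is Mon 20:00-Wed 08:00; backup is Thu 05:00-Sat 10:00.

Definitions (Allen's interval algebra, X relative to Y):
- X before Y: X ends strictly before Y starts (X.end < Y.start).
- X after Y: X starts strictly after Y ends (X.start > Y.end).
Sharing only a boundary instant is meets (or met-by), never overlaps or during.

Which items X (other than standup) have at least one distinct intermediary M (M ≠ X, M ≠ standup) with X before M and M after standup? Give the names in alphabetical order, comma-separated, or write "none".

Target standup = [Wed 23:00, Thu 07:00].
Intermediaries M with M after standup: reindex, retro, sync_call.
Via reindex — items with X before reindex: demo, design_review, ingest, qa_pass.
Via retro — items with X before retro: backup, compaction, demo, design_review, ingest, qa_pass, reindex.
Via sync_call — items with X before sync_call: demo, design_review, ingest, qa_pass.
Union: backup, compaction, demo, design_review, ingest, qa_pass, reindex.

backup, compaction, demo, design_review, ingest, qa_pass, reindex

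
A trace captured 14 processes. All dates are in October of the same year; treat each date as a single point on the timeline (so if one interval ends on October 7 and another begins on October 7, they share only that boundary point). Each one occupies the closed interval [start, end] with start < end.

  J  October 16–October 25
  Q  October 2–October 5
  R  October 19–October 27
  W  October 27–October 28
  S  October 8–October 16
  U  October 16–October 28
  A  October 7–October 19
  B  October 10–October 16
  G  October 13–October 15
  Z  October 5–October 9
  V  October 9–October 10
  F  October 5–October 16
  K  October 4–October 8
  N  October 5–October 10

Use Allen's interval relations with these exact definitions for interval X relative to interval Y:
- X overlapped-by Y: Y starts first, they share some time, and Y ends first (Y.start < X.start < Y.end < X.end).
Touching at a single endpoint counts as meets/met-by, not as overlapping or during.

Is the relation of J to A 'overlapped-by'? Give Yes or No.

J = [October 16, October 25], A = [October 7, October 19].
Actual relation of J to A: overlapped-by.
Asked whether 'overlapped-by' holds → Yes.

Yes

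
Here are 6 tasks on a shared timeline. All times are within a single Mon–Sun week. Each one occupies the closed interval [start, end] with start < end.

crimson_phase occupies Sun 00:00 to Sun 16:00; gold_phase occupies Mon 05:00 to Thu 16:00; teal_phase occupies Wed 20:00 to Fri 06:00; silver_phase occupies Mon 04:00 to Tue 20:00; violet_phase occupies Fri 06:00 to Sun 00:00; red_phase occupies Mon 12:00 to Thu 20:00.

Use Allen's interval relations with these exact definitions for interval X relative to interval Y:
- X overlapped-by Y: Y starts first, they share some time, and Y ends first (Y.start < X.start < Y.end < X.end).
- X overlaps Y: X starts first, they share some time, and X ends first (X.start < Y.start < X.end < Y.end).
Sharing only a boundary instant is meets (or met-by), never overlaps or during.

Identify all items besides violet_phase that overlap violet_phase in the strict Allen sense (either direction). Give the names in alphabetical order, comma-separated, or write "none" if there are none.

none

Target violet_phase = [Fri 06:00, Sun 00:00].
crimson_phase [Sun 00:00, Sun 16:00] → met-by → no.
gold_phase [Mon 05:00, Thu 16:00] → before → no.
red_phase [Mon 12:00, Thu 20:00] → before → no.
silver_phase [Mon 04:00, Tue 20:00] → before → no.
teal_phase [Wed 20:00, Fri 06:00] → meets → no.
Result: none.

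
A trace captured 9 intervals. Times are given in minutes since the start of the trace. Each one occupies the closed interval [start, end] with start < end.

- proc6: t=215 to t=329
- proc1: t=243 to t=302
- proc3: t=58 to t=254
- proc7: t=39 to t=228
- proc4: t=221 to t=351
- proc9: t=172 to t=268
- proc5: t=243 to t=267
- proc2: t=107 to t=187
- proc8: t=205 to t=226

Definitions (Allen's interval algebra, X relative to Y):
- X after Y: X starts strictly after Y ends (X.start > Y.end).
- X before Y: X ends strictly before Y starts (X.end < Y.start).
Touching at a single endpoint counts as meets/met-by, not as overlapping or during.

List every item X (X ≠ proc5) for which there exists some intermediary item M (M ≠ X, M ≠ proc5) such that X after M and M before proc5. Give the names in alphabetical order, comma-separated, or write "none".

Target proc5 = [t=243, t=267].
Intermediaries M with M before proc5: proc2, proc7, proc8.
Via proc2 — items with X after proc2: proc1, proc4, proc6, proc8.
Via proc7 — items with X after proc7: proc1.
Via proc8 — items with X after proc8: proc1.
Union: proc1, proc4, proc6, proc8.

proc1, proc4, proc6, proc8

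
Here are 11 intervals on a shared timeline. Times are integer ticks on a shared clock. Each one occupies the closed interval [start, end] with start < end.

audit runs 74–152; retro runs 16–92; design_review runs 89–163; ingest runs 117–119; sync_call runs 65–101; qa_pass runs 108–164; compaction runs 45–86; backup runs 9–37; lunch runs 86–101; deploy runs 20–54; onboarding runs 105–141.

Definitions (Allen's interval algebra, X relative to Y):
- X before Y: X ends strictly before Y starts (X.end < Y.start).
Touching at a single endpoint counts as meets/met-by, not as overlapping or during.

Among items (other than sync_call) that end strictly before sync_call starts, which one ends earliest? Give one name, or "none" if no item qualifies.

Target sync_call = [65, 101].
audit [74, 152] → overlapped-by → excluded.
backup [9, 37] → before → candidate.
compaction [45, 86] → overlaps → excluded.
deploy [20, 54] → before → candidate.
design_review [89, 163] → overlapped-by → excluded.
ingest [117, 119] → after → excluded.
lunch [86, 101] → finishes → excluded.
onboarding [105, 141] → after → excluded.
qa_pass [108, 164] → after → excluded.
retro [16, 92] → overlaps → excluded.
Among candidates, earliest end is 37 → backup.

backup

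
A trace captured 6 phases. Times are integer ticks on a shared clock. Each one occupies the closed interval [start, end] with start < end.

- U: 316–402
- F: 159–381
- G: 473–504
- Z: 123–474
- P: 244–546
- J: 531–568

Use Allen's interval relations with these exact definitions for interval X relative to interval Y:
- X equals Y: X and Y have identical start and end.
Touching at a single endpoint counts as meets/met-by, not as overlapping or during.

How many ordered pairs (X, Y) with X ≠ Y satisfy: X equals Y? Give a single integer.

Checking all 30 ordered pairs for relation 'equals'; matching pairs in alphabetical order:
No pair satisfies it.
Count: 0.

0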